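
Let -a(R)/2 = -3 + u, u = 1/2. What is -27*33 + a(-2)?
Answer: -886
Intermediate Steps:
u = ½ ≈ 0.50000
a(R) = 5 (a(R) = -2*(-3 + ½) = -2*(-5/2) = 5)
-27*33 + a(-2) = -27*33 + 5 = -891 + 5 = -886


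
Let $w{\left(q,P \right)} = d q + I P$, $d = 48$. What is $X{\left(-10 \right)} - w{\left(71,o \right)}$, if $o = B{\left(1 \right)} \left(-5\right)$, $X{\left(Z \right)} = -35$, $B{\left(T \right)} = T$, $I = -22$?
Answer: $-3553$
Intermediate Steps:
$o = -5$ ($o = 1 \left(-5\right) = -5$)
$w{\left(q,P \right)} = - 22 P + 48 q$ ($w{\left(q,P \right)} = 48 q - 22 P = - 22 P + 48 q$)
$X{\left(-10 \right)} - w{\left(71,o \right)} = -35 - \left(\left(-22\right) \left(-5\right) + 48 \cdot 71\right) = -35 - \left(110 + 3408\right) = -35 - 3518 = -3553$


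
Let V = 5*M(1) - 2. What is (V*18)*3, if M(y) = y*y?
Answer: 162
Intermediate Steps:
M(y) = y**2
V = 3 (V = 5*1**2 - 2 = 5*1 - 2 = 5 - 2 = 3)
(V*18)*3 = (3*18)*3 = 54*3 = 162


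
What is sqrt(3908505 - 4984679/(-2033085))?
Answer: 2*sqrt(4038890000718275835)/2033085 ≈ 1977.0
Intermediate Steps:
sqrt(3908505 - 4984679/(-2033085)) = sqrt(3908505 - 4984679*(-1/2033085)) = sqrt(3908505 + 4984679/2033085) = sqrt(7946327872604/2033085) = 2*sqrt(4038890000718275835)/2033085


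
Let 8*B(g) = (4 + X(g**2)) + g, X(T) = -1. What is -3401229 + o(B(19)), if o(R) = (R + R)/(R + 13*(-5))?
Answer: -846906043/249 ≈ -3.4012e+6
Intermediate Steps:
B(g) = 3/8 + g/8 (B(g) = ((4 - 1) + g)/8 = (3 + g)/8 = 3/8 + g/8)
o(R) = 2*R/(-65 + R) (o(R) = (2*R)/(R - 65) = (2*R)/(-65 + R) = 2*R/(-65 + R))
-3401229 + o(B(19)) = -3401229 + 2*(3/8 + (1/8)*19)/(-65 + (3/8 + (1/8)*19)) = -3401229 + 2*(3/8 + 19/8)/(-65 + (3/8 + 19/8)) = -3401229 + 2*(11/4)/(-65 + 11/4) = -3401229 + 2*(11/4)/(-249/4) = -3401229 + 2*(11/4)*(-4/249) = -3401229 - 22/249 = -846906043/249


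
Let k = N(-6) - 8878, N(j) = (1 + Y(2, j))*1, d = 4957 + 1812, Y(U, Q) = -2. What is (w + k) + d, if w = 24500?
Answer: 22390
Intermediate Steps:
d = 6769
N(j) = -1 (N(j) = (1 - 2)*1 = -1*1 = -1)
k = -8879 (k = -1 - 8878 = -8879)
(w + k) + d = (24500 - 8879) + 6769 = 15621 + 6769 = 22390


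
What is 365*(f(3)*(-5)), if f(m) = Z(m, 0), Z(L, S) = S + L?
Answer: -5475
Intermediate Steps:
Z(L, S) = L + S
f(m) = m (f(m) = m + 0 = m)
365*(f(3)*(-5)) = 365*(3*(-5)) = 365*(-15) = -5475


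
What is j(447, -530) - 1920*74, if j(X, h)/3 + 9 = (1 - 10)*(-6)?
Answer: -141945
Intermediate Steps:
j(X, h) = 135 (j(X, h) = -27 + 3*((1 - 10)*(-6)) = -27 + 3*(-9*(-6)) = -27 + 3*54 = -27 + 162 = 135)
j(447, -530) - 1920*74 = 135 - 1920*74 = 135 - 142080 = -141945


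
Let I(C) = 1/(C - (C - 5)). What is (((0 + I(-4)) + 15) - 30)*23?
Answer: -1702/5 ≈ -340.40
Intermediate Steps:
I(C) = ⅕ (I(C) = 1/(C - (-5 + C)) = 1/(C + (5 - C)) = 1/5 = ⅕)
(((0 + I(-4)) + 15) - 30)*23 = (((0 + ⅕) + 15) - 30)*23 = ((⅕ + 15) - 30)*23 = (76/5 - 30)*23 = -74/5*23 = -1702/5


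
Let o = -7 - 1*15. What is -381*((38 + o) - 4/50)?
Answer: -151638/25 ≈ -6065.5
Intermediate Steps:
o = -22 (o = -7 - 15 = -22)
-381*((38 + o) - 4/50) = -381*((38 - 22) - 4/50) = -381*(16 - 4*1/50) = -381*(16 - 2/25) = -381*398/25 = -151638/25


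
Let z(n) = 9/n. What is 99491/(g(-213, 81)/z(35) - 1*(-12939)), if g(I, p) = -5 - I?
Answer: 895419/123731 ≈ 7.2368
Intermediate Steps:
99491/(g(-213, 81)/z(35) - 1*(-12939)) = 99491/((-5 - 1*(-213))/((9/35)) - 1*(-12939)) = 99491/((-5 + 213)/((9*(1/35))) + 12939) = 99491/(208/(9/35) + 12939) = 99491/(208*(35/9) + 12939) = 99491/(7280/9 + 12939) = 99491/(123731/9) = 99491*(9/123731) = 895419/123731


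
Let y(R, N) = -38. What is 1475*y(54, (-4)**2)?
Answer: -56050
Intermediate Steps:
1475*y(54, (-4)**2) = 1475*(-38) = -56050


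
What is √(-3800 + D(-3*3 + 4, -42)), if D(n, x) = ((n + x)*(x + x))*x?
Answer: 4*I*√10601 ≈ 411.84*I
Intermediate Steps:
D(n, x) = 2*x²*(n + x) (D(n, x) = ((n + x)*(2*x))*x = (2*x*(n + x))*x = 2*x²*(n + x))
√(-3800 + D(-3*3 + 4, -42)) = √(-3800 + 2*(-42)²*((-3*3 + 4) - 42)) = √(-3800 + 2*1764*((-9 + 4) - 42)) = √(-3800 + 2*1764*(-5 - 42)) = √(-3800 + 2*1764*(-47)) = √(-3800 - 165816) = √(-169616) = 4*I*√10601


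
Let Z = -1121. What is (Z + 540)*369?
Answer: -214389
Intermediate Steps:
(Z + 540)*369 = (-1121 + 540)*369 = -581*369 = -214389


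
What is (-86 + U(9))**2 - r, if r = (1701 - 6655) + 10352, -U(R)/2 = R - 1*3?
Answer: 4206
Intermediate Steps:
U(R) = 6 - 2*R (U(R) = -2*(R - 1*3) = -2*(R - 3) = -2*(-3 + R) = 6 - 2*R)
r = 5398 (r = -4954 + 10352 = 5398)
(-86 + U(9))**2 - r = (-86 + (6 - 2*9))**2 - 1*5398 = (-86 + (6 - 18))**2 - 5398 = (-86 - 12)**2 - 5398 = (-98)**2 - 5398 = 9604 - 5398 = 4206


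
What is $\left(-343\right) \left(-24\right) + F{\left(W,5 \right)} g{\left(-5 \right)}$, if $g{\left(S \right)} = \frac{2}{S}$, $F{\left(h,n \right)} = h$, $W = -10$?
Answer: $8236$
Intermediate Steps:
$\left(-343\right) \left(-24\right) + F{\left(W,5 \right)} g{\left(-5 \right)} = \left(-343\right) \left(-24\right) - 10 \frac{2}{-5} = 8232 - 10 \cdot 2 \left(- \frac{1}{5}\right) = 8232 - -4 = 8232 + 4 = 8236$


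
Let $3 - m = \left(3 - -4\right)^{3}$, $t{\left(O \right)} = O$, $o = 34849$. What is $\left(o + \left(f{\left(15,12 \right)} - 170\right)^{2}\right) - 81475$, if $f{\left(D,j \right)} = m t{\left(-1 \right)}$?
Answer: $-17726$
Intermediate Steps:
$m = -340$ ($m = 3 - \left(3 - -4\right)^{3} = 3 - \left(3 + 4\right)^{3} = 3 - 7^{3} = 3 - 343 = -340$)
$f{\left(D,j \right)} = 340$ ($f{\left(D,j \right)} = \left(-340\right) \left(-1\right) = 340$)
$\left(o + \left(f{\left(15,12 \right)} - 170\right)^{2}\right) - 81475 = \left(34849 + \left(340 - 170\right)^{2}\right) - 81475 = \left(34849 + 170^{2}\right) - 81475 = \left(34849 + 28900\right) - 81475 = 63749 - 81475 = -17726$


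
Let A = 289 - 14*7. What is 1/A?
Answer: 1/191 ≈ 0.0052356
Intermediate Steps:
A = 191 (A = 289 - 98 = 191)
1/A = 1/191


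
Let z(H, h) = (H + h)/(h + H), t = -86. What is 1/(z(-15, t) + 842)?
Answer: 1/843 ≈ 0.0011862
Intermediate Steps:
z(H, h) = 1 (z(H, h) = (H + h)/(H + h) = 1)
1/(z(-15, t) + 842) = 1/(1 + 842) = 1/843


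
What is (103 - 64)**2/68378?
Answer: 1521/68378 ≈ 0.022244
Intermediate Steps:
(103 - 64)**2/68378 = 39**2*(1/68378) = 1521*(1/68378) = 1521/68378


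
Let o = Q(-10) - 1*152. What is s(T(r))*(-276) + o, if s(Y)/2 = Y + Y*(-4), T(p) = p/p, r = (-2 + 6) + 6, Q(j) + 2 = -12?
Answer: 1490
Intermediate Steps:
Q(j) = -14 (Q(j) = -2 - 12 = -14)
r = 10 (r = 4 + 6 = 10)
o = -166 (o = -14 - 1*152 = -14 - 152 = -166)
T(p) = 1
s(Y) = -6*Y (s(Y) = 2*(Y + Y*(-4)) = 2*(Y - 4*Y) = 2*(-3*Y) = -6*Y)
s(T(r))*(-276) + o = -6*1*(-276) - 166 = -6*(-276) - 166 = 1656 - 166 = 1490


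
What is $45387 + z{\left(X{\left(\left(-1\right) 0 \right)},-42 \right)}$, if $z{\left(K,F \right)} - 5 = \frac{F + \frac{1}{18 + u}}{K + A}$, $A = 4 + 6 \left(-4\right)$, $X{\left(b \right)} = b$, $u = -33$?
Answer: $\frac{13618231}{300} \approx 45394.0$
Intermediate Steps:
$A = -20$ ($A = 4 - 24 = -20$)
$z{\left(K,F \right)} = 5 + \frac{- \frac{1}{15} + F}{-20 + K}$ ($z{\left(K,F \right)} = 5 + \frac{F + \frac{1}{18 - 33}}{K - 20} = 5 + \frac{F + \frac{1}{-15}}{-20 + K} = 5 + \frac{F - \frac{1}{15}}{-20 + K} = 5 + \frac{- \frac{1}{15} + F}{-20 + K}$)
$45387 + z{\left(X{\left(\left(-1\right) 0 \right)},-42 \right)} = 45387 + \frac{\frac{1501}{15} - -42 - 5 \left(\left(-1\right) 0\right)}{20 - \left(-1\right) 0} = 45387 + \frac{\frac{1501}{15} + 42 - 0}{20 - 0} = 45387 + \frac{\frac{1501}{15} + 42 + 0}{20 + 0} = 45387 + \frac{1}{20} \cdot \frac{2131}{15} = 45387 + \frac{2131}{300} = \frac{13618231}{300}$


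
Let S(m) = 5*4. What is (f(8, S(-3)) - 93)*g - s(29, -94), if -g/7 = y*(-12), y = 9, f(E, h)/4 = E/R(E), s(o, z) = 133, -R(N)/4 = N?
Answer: -71197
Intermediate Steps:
R(N) = -4*N
S(m) = 20
f(E, h) = -1 (f(E, h) = 4*(E/((-4*E))) = 4*(E*(-1/(4*E))) = 4*(-¼) = -1)
g = 756 (g = -63*(-12) = -7*(-108) = 756)
(f(8, S(-3)) - 93)*g - s(29, -94) = (-1 - 93)*756 - 1*133 = -94*756 - 133 = -71064 - 133 = -71197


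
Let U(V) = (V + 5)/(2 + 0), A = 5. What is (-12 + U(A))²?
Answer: 49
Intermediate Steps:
U(V) = 5/2 + V/2 (U(V) = (5 + V)/2 = (5 + V)*(½) = 5/2 + V/2)
(-12 + U(A))² = (-12 + (5/2 + (½)*5))² = (-12 + (5/2 + 5/2))² = (-12 + 5)² = (-7)² = 49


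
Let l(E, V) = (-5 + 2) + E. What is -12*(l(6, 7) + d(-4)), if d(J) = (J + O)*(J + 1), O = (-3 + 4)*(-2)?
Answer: -252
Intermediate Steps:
O = -2 (O = 1*(-2) = -2)
l(E, V) = -3 + E
d(J) = (1 + J)*(-2 + J) (d(J) = (J - 2)*(J + 1) = (-2 + J)*(1 + J) = (1 + J)*(-2 + J))
-12*(l(6, 7) + d(-4)) = -12*((-3 + 6) + (-2 + (-4)² - 1*(-4))) = -12*(3 + (-2 + 16 + 4)) = -12*(3 + 18) = -12*21 = -252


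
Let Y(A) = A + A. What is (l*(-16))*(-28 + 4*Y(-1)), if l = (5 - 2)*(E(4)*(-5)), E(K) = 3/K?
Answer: -6480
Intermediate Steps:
Y(A) = 2*A
l = -45/4 (l = (5 - 2)*((3/4)*(-5)) = 3*((3*(¼))*(-5)) = 3*((¾)*(-5)) = 3*(-15/4) = -45/4 ≈ -11.250)
(l*(-16))*(-28 + 4*Y(-1)) = (-45/4*(-16))*(-28 + 4*(2*(-1))) = 180*(-28 + 4*(-2)) = 180*(-28 - 8) = 180*(-36) = -6480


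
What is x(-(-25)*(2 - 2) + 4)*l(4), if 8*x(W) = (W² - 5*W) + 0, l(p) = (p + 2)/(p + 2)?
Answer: -½ ≈ -0.50000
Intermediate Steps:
l(p) = 1 (l(p) = (2 + p)/(2 + p) = 1)
x(W) = -5*W/8 + W²/8 (x(W) = ((W² - 5*W) + 0)/8 = (W² - 5*W)/8 = -5*W/8 + W²/8)
x(-(-25)*(2 - 2) + 4)*l(4) = ((-(-25)*(2 - 2) + 4)*(-5 + (-(-25)*(2 - 2) + 4))/8)*1 = ((-(-25)*0 + 4)*(-5 + (-(-25)*0 + 4))/8)*1 = ((-5*0 + 4)*(-5 + (-5*0 + 4))/8)*1 = ((0 + 4)*(-5 + (0 + 4))/8)*1 = ((⅛)*4*(-5 + 4))*1 = ((⅛)*4*(-1))*1 = -½*1 = -½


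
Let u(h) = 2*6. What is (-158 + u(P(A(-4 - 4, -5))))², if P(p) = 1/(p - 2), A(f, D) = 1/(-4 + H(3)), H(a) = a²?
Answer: 21316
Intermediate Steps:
A(f, D) = ⅕ (A(f, D) = 1/(-4 + 3²) = 1/(-4 + 9) = 1/5 = ⅕)
P(p) = 1/(-2 + p)
u(h) = 12
(-158 + u(P(A(-4 - 4, -5))))² = (-158 + 12)² = (-146)² = 21316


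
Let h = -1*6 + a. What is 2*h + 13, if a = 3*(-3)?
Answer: -17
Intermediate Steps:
a = -9
h = -15 (h = -1*6 - 9 = -6 - 9 = -15)
2*h + 13 = 2*(-15) + 13 = -30 + 13 = -17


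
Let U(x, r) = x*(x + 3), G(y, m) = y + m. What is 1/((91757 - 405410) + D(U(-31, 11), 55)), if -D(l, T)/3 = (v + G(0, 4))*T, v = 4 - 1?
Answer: -1/314808 ≈ -3.1765e-6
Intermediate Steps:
G(y, m) = m + y
U(x, r) = x*(3 + x)
v = 3
D(l, T) = -21*T (D(l, T) = -3*(3 + (4 + 0))*T = -3*(3 + 4)*T = -21*T)
1/((91757 - 405410) + D(U(-31, 11), 55)) = 1/((91757 - 405410) - 21*55) = 1/(-313653 - 1155) = 1/(-314808) = -1/314808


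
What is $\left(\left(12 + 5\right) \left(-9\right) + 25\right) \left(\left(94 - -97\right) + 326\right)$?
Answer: $-66176$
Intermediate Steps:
$\left(\left(12 + 5\right) \left(-9\right) + 25\right) \left(\left(94 - -97\right) + 326\right) = \left(17 \left(-9\right) + 25\right) \left(\left(94 + 97\right) + 326\right) = \left(-153 + 25\right) \left(191 + 326\right) = \left(-128\right) 517 = -66176$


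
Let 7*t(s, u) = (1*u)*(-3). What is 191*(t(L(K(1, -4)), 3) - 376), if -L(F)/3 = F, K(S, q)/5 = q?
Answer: -504431/7 ≈ -72062.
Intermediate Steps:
K(S, q) = 5*q
L(F) = -3*F
t(s, u) = -3*u/7 (t(s, u) = ((1*u)*(-3))/7 = (u*(-3))/7 = (-3*u)/7 = -3*u/7)
191*(t(L(K(1, -4)), 3) - 376) = 191*(-3/7*3 - 376) = 191*(-9/7 - 376) = 191*(-2641/7) = -504431/7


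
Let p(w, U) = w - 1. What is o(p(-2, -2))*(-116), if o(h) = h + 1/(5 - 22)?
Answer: 6032/17 ≈ 354.82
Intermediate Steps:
p(w, U) = -1 + w
o(h) = -1/17 + h (o(h) = h + 1/(-17) = h - 1/17 = -1/17 + h)
o(p(-2, -2))*(-116) = (-1/17 + (-1 - 2))*(-116) = (-1/17 - 3)*(-116) = -52/17*(-116) = 6032/17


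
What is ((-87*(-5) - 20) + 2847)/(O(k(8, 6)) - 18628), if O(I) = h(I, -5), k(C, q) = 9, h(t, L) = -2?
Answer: -1631/9315 ≈ -0.17509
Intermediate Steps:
O(I) = -2
((-87*(-5) - 20) + 2847)/(O(k(8, 6)) - 18628) = ((-87*(-5) - 20) + 2847)/(-2 - 18628) = ((435 - 20) + 2847)/(-18630) = (415 + 2847)*(-1/18630) = 3262*(-1/18630) = -1631/9315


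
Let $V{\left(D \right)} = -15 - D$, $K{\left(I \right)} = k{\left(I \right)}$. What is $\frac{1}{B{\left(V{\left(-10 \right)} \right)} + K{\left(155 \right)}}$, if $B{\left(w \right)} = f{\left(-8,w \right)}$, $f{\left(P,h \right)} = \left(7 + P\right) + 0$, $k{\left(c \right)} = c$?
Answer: $\frac{1}{154} \approx 0.0064935$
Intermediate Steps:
$K{\left(I \right)} = I$
$f{\left(P,h \right)} = 7 + P$
$B{\left(w \right)} = -1$ ($B{\left(w \right)} = 7 - 8 = -1$)
$\frac{1}{B{\left(V{\left(-10 \right)} \right)} + K{\left(155 \right)}} = \frac{1}{-1 + 155} = \frac{1}{154}$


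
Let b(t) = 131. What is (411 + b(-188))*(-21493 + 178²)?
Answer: 5523522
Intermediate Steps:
(411 + b(-188))*(-21493 + 178²) = (411 + 131)*(-21493 + 178²) = 542*(-21493 + 31684) = 542*10191 = 5523522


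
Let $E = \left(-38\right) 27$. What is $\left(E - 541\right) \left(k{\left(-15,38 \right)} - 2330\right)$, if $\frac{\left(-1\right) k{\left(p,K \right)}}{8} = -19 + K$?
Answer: $3889294$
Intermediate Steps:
$k{\left(p,K \right)} = 152 - 8 K$ ($k{\left(p,K \right)} = - 8 \left(-19 + K\right) = 152 - 8 K$)
$E = -1026$
$\left(E - 541\right) \left(k{\left(-15,38 \right)} - 2330\right) = \left(-1026 - 541\right) \left(\left(152 - 304\right) - 2330\right) = - 1567 \left(\left(152 - 304\right) - 2330\right) = - 1567 \left(-152 - 2330\right) = \left(-1567\right) \left(-2482\right) = 3889294$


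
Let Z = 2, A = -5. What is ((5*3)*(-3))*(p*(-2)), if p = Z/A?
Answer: -36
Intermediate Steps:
p = -⅖ (p = 2/(-5) = 2*(-⅕) = -⅖ ≈ -0.40000)
((5*3)*(-3))*(p*(-2)) = ((5*3)*(-3))*(-⅖*(-2)) = (15*(-3))*(⅘) = -45*⅘ = -36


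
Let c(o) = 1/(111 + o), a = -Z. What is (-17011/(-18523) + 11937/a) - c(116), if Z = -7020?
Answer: 25723144019/9839047140 ≈ 2.6144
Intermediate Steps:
a = 7020 (a = -1*(-7020) = 7020)
(-17011/(-18523) + 11937/a) - c(116) = (-17011/(-18523) + 11937/7020) - 1/(111 + 116) = (-17011*(-1/18523) + 11937*(1/7020)) - 1/227 = (17011/18523 + 3979/2340) - 1*1/227 = 113508757/43343820 - 1/227 = 25723144019/9839047140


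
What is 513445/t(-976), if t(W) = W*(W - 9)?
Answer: 102689/192272 ≈ 0.53408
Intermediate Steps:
t(W) = W*(-9 + W)
513445/t(-976) = 513445/((-976*(-9 - 976))) = 513445/((-976*(-985))) = 513445/961360 = 513445*(1/961360) = 102689/192272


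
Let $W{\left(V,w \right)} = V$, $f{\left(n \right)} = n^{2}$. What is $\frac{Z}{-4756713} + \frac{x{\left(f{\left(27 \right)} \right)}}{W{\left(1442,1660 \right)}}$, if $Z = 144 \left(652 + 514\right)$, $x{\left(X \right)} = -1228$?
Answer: $- \frac{1013893522}{1143196691} \approx -0.88689$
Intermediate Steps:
$Z = 167904$ ($Z = 144 \cdot 1166 = 167904$)
$\frac{Z}{-4756713} + \frac{x{\left(f{\left(27 \right)} \right)}}{W{\left(1442,1660 \right)}} = \frac{167904}{-4756713} - \frac{1228}{1442} = 167904 \left(- \frac{1}{4756713}\right) - \frac{614}{721} = - \frac{55968}{1585571} - \frac{614}{721} = - \frac{1013893522}{1143196691}$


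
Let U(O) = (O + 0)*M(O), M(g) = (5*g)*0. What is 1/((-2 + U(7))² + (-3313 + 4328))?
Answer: 1/1019 ≈ 0.00098135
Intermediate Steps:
M(g) = 0
U(O) = 0 (U(O) = (O + 0)*0 = O*0 = 0)
1/((-2 + U(7))² + (-3313 + 4328)) = 1/((-2 + 0)² + (-3313 + 4328)) = 1/((-2)² + 1015) = 1/(4 + 1015) = 1/1019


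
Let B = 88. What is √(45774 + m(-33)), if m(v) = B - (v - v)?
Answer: √45862 ≈ 214.15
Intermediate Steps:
m(v) = 88 (m(v) = 88 - (v - v) = 88 - 1*0 = 88 + 0 = 88)
√(45774 + m(-33)) = √(45774 + 88) = √45862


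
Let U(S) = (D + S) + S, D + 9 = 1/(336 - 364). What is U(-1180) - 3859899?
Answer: -108143505/28 ≈ -3.8623e+6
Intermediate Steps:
D = -253/28 (D = -9 + 1/(336 - 364) = -9 + 1/(-28) = -9 - 1/28 = -253/28 ≈ -9.0357)
U(S) = -253/28 + 2*S (U(S) = (-253/28 + S) + S = -253/28 + 2*S)
U(-1180) - 3859899 = (-253/28 + 2*(-1180)) - 3859899 = (-253/28 - 2360) - 3859899 = -66333/28 - 3859899 = -108143505/28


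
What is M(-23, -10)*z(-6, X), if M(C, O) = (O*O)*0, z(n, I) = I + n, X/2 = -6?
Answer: 0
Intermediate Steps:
X = -12 (X = 2*(-6) = -12)
M(C, O) = 0 (M(C, O) = O²*0 = 0)
M(-23, -10)*z(-6, X) = 0*(-12 - 6) = 0*(-18) = 0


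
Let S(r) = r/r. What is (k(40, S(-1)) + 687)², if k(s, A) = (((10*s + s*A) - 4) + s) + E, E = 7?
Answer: 1368900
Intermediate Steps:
S(r) = 1
k(s, A) = 3 + 11*s + A*s (k(s, A) = (((10*s + s*A) - 4) + s) + 7 = (((10*s + A*s) - 4) + s) + 7 = ((-4 + 10*s + A*s) + s) + 7 = (-4 + 11*s + A*s) + 7 = 3 + 11*s + A*s)
(k(40, S(-1)) + 687)² = ((3 + 11*40 + 1*40) + 687)² = ((3 + 440 + 40) + 687)² = (483 + 687)² = 1170² = 1368900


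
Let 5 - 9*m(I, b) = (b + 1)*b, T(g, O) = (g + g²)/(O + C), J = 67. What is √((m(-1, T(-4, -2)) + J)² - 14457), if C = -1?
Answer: 7*I*√16649/9 ≈ 100.36*I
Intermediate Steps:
T(g, O) = (g + g²)/(-1 + O) (T(g, O) = (g + g²)/(O - 1) = (g + g²)/(-1 + O))
m(I, b) = 5/9 - b*(1 + b)/9 (m(I, b) = 5/9 - (b + 1)*b/9 = 5/9 - (1 + b)*b/9 = 5/9 - b*(1 + b)/9)
√((m(-1, T(-4, -2)) + J)² - 14457) = √(((5/9 - (-4)*(1 - 4)/(9*(-1 - 2)) - 16*(1 - 4)²/(-1 - 2)²/9) + 67)² - 14457) = √(((5/9 - (-4)*(-3)/(9*(-3)) - (-4*(-3)/(-3))²/9) + 67)² - 14457) = √(((5/9 - (-4)*(-1)*(-3)/(9*3) - (-4*(-⅓)*(-3))²/9) + 67)² - 14457) = √(((5/9 - ⅑*(-4) - ⅑*(-4)²) + 67)² - 14457) = √(((5/9 + 4/9 - ⅑*16) + 67)² - 14457) = √(((5/9 + 4/9 - 16/9) + 67)² - 14457) = √((-7/9 + 67)² - 14457) = √((596/9)² - 14457) = √(355216/81 - 14457) = √(-815801/81) = 7*I*√16649/9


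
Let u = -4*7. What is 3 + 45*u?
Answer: -1257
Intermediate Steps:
u = -28
3 + 45*u = 3 + 45*(-28) = 3 - 1260 = -1257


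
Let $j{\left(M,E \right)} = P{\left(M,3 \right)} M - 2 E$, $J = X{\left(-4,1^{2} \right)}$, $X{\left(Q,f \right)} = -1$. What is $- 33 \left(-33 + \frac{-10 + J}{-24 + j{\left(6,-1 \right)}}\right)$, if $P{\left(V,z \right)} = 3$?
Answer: $\frac{3993}{4} \approx 998.25$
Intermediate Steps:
$J = -1$
$j{\left(M,E \right)} = - 2 E + 3 M$ ($j{\left(M,E \right)} = 3 M - 2 E = - 2 E + 3 M$)
$- 33 \left(-33 + \frac{-10 + J}{-24 + j{\left(6,-1 \right)}}\right) = - 33 \left(-33 + \frac{-10 - 1}{-24 + \left(\left(-2\right) \left(-1\right) + 3 \cdot 6\right)}\right) = - 33 \left(-33 - \frac{11}{-24 + \left(2 + 18\right)}\right) = - 33 \left(-33 - \frac{11}{-24 + 20}\right) = - 33 \left(-33 - \frac{11}{-4}\right) = - 33 \left(-33 - - \frac{11}{4}\right) = - 33 \left(-33 + \frac{11}{4}\right) = \left(-33\right) \left(- \frac{121}{4}\right) = \frac{3993}{4}$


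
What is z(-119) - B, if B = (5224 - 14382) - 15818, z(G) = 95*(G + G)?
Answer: 2366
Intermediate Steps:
z(G) = 190*G (z(G) = 95*(2*G) = 190*G)
B = -24976 (B = -9158 - 15818 = -24976)
z(-119) - B = 190*(-119) - 1*(-24976) = -22610 + 24976 = 2366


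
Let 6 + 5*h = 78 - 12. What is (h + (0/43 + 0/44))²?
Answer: 144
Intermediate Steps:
h = 12 (h = -6/5 + (78 - 12)/5 = -6/5 + (⅕)*66 = -6/5 + 66/5 = 12)
(h + (0/43 + 0/44))² = (12 + (0/43 + 0/44))² = (12 + (0*(1/43) + 0*(1/44)))² = (12 + (0 + 0))² = (12 + 0)² = 12² = 144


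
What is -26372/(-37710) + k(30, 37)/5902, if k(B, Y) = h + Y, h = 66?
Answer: 79765837/111282210 ≈ 0.71679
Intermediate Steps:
k(B, Y) = 66 + Y
-26372/(-37710) + k(30, 37)/5902 = -26372/(-37710) + (66 + 37)/5902 = -26372*(-1/37710) + 103*(1/5902) = 13186/18855 + 103/5902 = 79765837/111282210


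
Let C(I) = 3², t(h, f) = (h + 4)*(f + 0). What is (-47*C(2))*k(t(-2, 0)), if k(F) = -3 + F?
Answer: 1269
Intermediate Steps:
t(h, f) = f*(4 + h) (t(h, f) = (4 + h)*f = f*(4 + h))
C(I) = 9
(-47*C(2))*k(t(-2, 0)) = (-47*9)*(-3 + 0*(4 - 2)) = -423*(-3 + 0*2) = -423*(-3 + 0) = -423*(-3) = 1269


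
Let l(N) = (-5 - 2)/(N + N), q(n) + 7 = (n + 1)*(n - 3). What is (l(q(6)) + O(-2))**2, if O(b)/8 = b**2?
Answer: 16129/16 ≈ 1008.1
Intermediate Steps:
q(n) = -7 + (1 + n)*(-3 + n) (q(n) = -7 + (n + 1)*(n - 3) = -7 + (1 + n)*(-3 + n))
l(N) = -7/(2*N) (l(N) = -7*1/(2*N) = -7/(2*N))
O(b) = 8*b**2
(l(q(6)) + O(-2))**2 = (-7/(2*(-10 + 6**2 - 2*6)) + 8*(-2)**2)**2 = (-7/(2*(-10 + 36 - 12)) + 8*4)**2 = (-7/2/14 + 32)**2 = (-7/2*1/14 + 32)**2 = (-1/4 + 32)**2 = (127/4)**2 = 16129/16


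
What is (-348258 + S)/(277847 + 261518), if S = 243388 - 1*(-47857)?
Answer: -57013/539365 ≈ -0.10570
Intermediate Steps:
S = 291245 (S = 243388 + 47857 = 291245)
(-348258 + S)/(277847 + 261518) = (-348258 + 291245)/(277847 + 261518) = -57013/539365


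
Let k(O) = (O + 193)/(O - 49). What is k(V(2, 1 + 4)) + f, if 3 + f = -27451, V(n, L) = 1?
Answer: -658993/24 ≈ -27458.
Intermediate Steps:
k(O) = (193 + O)/(-49 + O)
f = -27454 (f = -3 - 27451 = -27454)
k(V(2, 1 + 4)) + f = (193 + 1)/(-49 + 1) - 27454 = 194/(-48) - 27454 = -1/48*194 - 27454 = -97/24 - 27454 = -658993/24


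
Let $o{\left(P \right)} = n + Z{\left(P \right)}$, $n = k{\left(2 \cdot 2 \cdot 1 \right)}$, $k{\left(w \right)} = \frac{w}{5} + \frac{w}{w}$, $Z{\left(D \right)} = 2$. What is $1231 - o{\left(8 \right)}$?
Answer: $\frac{6136}{5} \approx 1227.2$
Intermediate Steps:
$k{\left(w \right)} = 1 + \frac{w}{5}$ ($k{\left(w \right)} = w \frac{1}{5} + 1 = \frac{w}{5} + 1 = 1 + \frac{w}{5}$)
$n = \frac{9}{5}$ ($n = 1 + \frac{2 \cdot 2 \cdot 1}{5} = 1 + \frac{4 \cdot 1}{5} = 1 + \frac{1}{5} \cdot 4 = 1 + \frac{4}{5} = \frac{9}{5} \approx 1.8$)
$o{\left(P \right)} = \frac{19}{5}$ ($o{\left(P \right)} = \frac{9}{5} + 2 = \frac{19}{5}$)
$1231 - o{\left(8 \right)} = 1231 - \frac{19}{5} = \frac{6136}{5}$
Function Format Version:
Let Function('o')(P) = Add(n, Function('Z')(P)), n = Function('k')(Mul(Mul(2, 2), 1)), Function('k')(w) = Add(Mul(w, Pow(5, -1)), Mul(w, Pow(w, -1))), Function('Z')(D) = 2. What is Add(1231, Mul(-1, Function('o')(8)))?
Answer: Rational(6136, 5) ≈ 1227.2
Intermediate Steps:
Function('k')(w) = Add(1, Mul(Rational(1, 5), w)) (Function('k')(w) = Add(Mul(w, Rational(1, 5)), 1) = Add(Mul(Rational(1, 5), w), 1) = Add(1, Mul(Rational(1, 5), w)))
n = Rational(9, 5) (n = Add(1, Mul(Rational(1, 5), Mul(Mul(2, 2), 1))) = Add(1, Mul(Rational(1, 5), Mul(4, 1))) = Add(1, Mul(Rational(1, 5), 4)) = Add(1, Rational(4, 5)) = Rational(9, 5) ≈ 1.8000)
Function('o')(P) = Rational(19, 5) (Function('o')(P) = Add(Rational(9, 5), 2) = Rational(19, 5))
Add(1231, Mul(-1, Function('o')(8))) = Add(1231, Mul(-1, Rational(19, 5))) = Add(1231, Rational(-19, 5)) = Rational(6136, 5)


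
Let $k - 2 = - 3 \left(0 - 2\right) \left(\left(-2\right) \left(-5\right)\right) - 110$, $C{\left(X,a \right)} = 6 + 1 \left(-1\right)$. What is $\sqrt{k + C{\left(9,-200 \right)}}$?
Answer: $i \sqrt{43} \approx 6.5574 i$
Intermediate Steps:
$C{\left(X,a \right)} = 5$ ($C{\left(X,a \right)} = 6 - 1 = 5$)
$k = -48$ ($k = 2 - \left(110 - - 3 \left(0 - 2\right) \left(\left(-2\right) \left(-5\right)\right)\right) = 2 - \left(110 - \left(-3\right) \left(-2\right) 10\right) = 2 + \left(6 \cdot 10 - 110\right) = 2 + \left(60 - 110\right) = 2 - 50 = -48$)
$\sqrt{k + C{\left(9,-200 \right)}} = \sqrt{-48 + 5} = \sqrt{-43} = i \sqrt{43}$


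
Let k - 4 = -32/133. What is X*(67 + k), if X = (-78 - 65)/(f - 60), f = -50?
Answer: 122343/1330 ≈ 91.987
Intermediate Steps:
k = 500/133 (k = 4 - 32/133 = 500/133 ≈ 3.7594)
X = 13/10 (X = (-78 - 65)/(-50 - 60) = -143/(-110) = -143*(-1/110) = 13/10 ≈ 1.3000)
X*(67 + k) = 13*(67 + 500/133)/10 = (13/10)*(9411/133) = 122343/1330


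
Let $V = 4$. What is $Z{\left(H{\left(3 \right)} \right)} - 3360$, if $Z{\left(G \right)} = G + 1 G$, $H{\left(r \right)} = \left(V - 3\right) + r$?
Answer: $-3352$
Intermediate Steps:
$H{\left(r \right)} = 1 + r$ ($H{\left(r \right)} = \left(4 - 3\right) + r = 1 + r$)
$Z{\left(G \right)} = 2 G$ ($Z{\left(G \right)} = G + G = 2 G$)
$Z{\left(H{\left(3 \right)} \right)} - 3360 = 2 \left(1 + 3\right) - 3360 = 2 \cdot 4 - 3360 = 8 - 3360 = -3352$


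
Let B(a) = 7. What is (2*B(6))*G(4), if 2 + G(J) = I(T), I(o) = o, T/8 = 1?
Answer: 84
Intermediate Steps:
T = 8 (T = 8*1 = 8)
G(J) = 6 (G(J) = -2 + 8 = 6)
(2*B(6))*G(4) = (2*7)*6 = 14*6 = 84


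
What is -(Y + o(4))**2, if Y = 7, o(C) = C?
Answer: -121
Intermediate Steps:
-(Y + o(4))**2 = -(7 + 4)**2 = -1*11**2 = -1*121 = -121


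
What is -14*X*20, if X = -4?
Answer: 1120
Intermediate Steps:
-14*X*20 = -14*(-4)*20 = 56*20 = 1120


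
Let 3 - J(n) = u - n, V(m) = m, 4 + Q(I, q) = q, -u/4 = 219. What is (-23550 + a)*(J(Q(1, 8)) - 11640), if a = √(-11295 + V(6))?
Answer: 253327350 - 10757*I*√11289 ≈ 2.5333e+8 - 1.1429e+6*I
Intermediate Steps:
u = -876 (u = -4*219 = -876)
Q(I, q) = -4 + q
J(n) = 879 + n (J(n) = 3 - (-876 - n) = 3 + (876 + n) = 879 + n)
a = I*√11289 (a = √(-11295 + 6) = √(-11289) = I*√11289 ≈ 106.25*I)
(-23550 + a)*(J(Q(1, 8)) - 11640) = (-23550 + I*√11289)*((879 + (-4 + 8)) - 11640) = (-23550 + I*√11289)*((879 + 4) - 11640) = (-23550 + I*√11289)*(883 - 11640) = (-23550 + I*√11289)*(-10757) = 253327350 - 10757*I*√11289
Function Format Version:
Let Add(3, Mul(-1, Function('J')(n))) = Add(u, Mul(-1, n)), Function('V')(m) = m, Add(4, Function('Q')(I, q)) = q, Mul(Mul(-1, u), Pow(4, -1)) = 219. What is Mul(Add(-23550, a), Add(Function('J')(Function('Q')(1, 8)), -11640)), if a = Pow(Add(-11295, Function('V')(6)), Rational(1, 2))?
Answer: Add(253327350, Mul(-10757, I, Pow(11289, Rational(1, 2)))) ≈ Add(2.5333e+8, Mul(-1.1429e+6, I))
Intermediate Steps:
u = -876 (u = Mul(-4, 219) = -876)
Function('Q')(I, q) = Add(-4, q)
Function('J')(n) = Add(879, n) (Function('J')(n) = Add(3, Mul(-1, Add(-876, Mul(-1, n)))) = Add(3, Add(876, n)) = Add(879, n))
a = Mul(I, Pow(11289, Rational(1, 2))) (a = Pow(Add(-11295, 6), Rational(1, 2)) = Pow(-11289, Rational(1, 2)) = Mul(I, Pow(11289, Rational(1, 2))) ≈ Mul(106.25, I))
Mul(Add(-23550, a), Add(Function('J')(Function('Q')(1, 8)), -11640)) = Mul(Add(-23550, Mul(I, Pow(11289, Rational(1, 2)))), Add(Add(879, Add(-4, 8)), -11640)) = Mul(Add(-23550, Mul(I, Pow(11289, Rational(1, 2)))), Add(Add(879, 4), -11640)) = Mul(Add(-23550, Mul(I, Pow(11289, Rational(1, 2)))), Add(883, -11640)) = Mul(Add(-23550, Mul(I, Pow(11289, Rational(1, 2)))), -10757) = Add(253327350, Mul(-10757, I, Pow(11289, Rational(1, 2))))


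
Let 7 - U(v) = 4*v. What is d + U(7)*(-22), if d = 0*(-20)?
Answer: 462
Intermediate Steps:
U(v) = 7 - 4*v
d = 0
d + U(7)*(-22) = 0 + (7 - 4*7)*(-22) = 0 + (7 - 28)*(-22) = 0 - 21*(-22) = 0 + 462 = 462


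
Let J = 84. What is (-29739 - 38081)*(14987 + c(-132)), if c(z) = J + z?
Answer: -1013162980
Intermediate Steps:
c(z) = 84 + z
(-29739 - 38081)*(14987 + c(-132)) = (-29739 - 38081)*(14987 + (84 - 132)) = -67820*(14987 - 48) = -67820*14939 = -1013162980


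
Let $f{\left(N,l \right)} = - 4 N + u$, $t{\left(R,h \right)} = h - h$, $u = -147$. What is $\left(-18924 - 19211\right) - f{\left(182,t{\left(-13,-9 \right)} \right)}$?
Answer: $-37260$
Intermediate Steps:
$t{\left(R,h \right)} = 0$
$f{\left(N,l \right)} = -147 - 4 N$ ($f{\left(N,l \right)} = - 4 N - 147 = -147 - 4 N$)
$\left(-18924 - 19211\right) - f{\left(182,t{\left(-13,-9 \right)} \right)} = \left(-18924 - 19211\right) - \left(-147 - 728\right) = -38135 - \left(-147 - 728\right) = -38135 - -875 = -38135 + 875 = -37260$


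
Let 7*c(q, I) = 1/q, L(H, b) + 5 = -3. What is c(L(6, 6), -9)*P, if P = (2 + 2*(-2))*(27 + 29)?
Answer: 2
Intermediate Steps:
L(H, b) = -8 (L(H, b) = -5 - 3 = -8)
c(q, I) = 1/(7*q)
P = -112 (P = (2 - 4)*56 = -2*56 = -112)
c(L(6, 6), -9)*P = ((⅐)/(-8))*(-112) = ((⅐)*(-⅛))*(-112) = -1/56*(-112) = 2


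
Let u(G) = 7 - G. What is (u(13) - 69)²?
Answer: 5625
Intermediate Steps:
(u(13) - 69)² = ((7 - 1*13) - 69)² = ((7 - 13) - 69)² = (-6 - 69)² = (-75)² = 5625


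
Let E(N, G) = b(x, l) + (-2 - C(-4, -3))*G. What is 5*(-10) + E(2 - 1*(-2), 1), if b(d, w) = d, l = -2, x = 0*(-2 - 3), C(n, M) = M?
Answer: -49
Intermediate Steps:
x = 0 (x = 0*(-5) = 0)
E(N, G) = G (E(N, G) = 0 + (-2 - 1*(-3))*G = 0 + (-2 + 3)*G = 0 + 1*G = 0 + G = G)
5*(-10) + E(2 - 1*(-2), 1) = 5*(-10) + 1 = -50 + 1 = -49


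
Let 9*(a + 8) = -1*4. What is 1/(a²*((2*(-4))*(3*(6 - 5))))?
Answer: -27/46208 ≈ -0.00058431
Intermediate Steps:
a = -76/9 (a = -8 + (-1*4)/9 = -8 + (⅑)*(-4) = -8 - 4/9 = -76/9 ≈ -8.4444)
1/(a²*((2*(-4))*(3*(6 - 5)))) = 1/((-76/9)²*((2*(-4))*(3*(6 - 5)))) = 1/(5776*(-24)/81) = 1/(5776*(-8*3)/81) = 1/((5776/81)*(-24)) = 1/(-46208/27) = -27/46208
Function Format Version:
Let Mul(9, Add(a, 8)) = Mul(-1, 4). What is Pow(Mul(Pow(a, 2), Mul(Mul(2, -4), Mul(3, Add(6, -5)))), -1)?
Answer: Rational(-27, 46208) ≈ -0.00058431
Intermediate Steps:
a = Rational(-76, 9) (a = Add(-8, Mul(Rational(1, 9), Mul(-1, 4))) = Add(-8, Mul(Rational(1, 9), -4)) = Add(-8, Rational(-4, 9)) = Rational(-76, 9) ≈ -8.4444)
Pow(Mul(Pow(a, 2), Mul(Mul(2, -4), Mul(3, Add(6, -5)))), -1) = Pow(Mul(Pow(Rational(-76, 9), 2), Mul(Mul(2, -4), Mul(3, Add(6, -5)))), -1) = Pow(Mul(Rational(5776, 81), Mul(-8, Mul(3, 1))), -1) = Pow(Mul(Rational(5776, 81), Mul(-8, 3)), -1) = Pow(Mul(Rational(5776, 81), -24), -1) = Pow(Rational(-46208, 27), -1) = Rational(-27, 46208)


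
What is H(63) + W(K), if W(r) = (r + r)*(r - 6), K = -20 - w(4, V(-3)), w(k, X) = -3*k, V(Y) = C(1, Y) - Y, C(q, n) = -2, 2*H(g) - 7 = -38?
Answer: 417/2 ≈ 208.50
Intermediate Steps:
H(g) = -31/2 (H(g) = 7/2 + (1/2)*(-38) = 7/2 - 19 = -31/2)
V(Y) = -2 - Y
K = -8 (K = -20 - (-3)*4 = -20 - 1*(-12) = -20 + 12 = -8)
W(r) = 2*r*(-6 + r) (W(r) = (2*r)*(-6 + r) = 2*r*(-6 + r))
H(63) + W(K) = -31/2 + 2*(-8)*(-6 - 8) = -31/2 + 2*(-8)*(-14) = -31/2 + 224 = 417/2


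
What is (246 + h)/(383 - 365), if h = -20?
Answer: 113/9 ≈ 12.556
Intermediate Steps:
(246 + h)/(383 - 365) = (246 - 20)/(383 - 365) = 226/18 = 226*(1/18) = 113/9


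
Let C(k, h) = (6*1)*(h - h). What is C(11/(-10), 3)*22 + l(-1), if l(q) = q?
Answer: -1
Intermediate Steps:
C(k, h) = 0 (C(k, h) = 6*0 = 0)
C(11/(-10), 3)*22 + l(-1) = 0*22 - 1 = 0 - 1 = -1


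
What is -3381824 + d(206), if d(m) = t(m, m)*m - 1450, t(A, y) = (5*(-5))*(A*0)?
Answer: -3383274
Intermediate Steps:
t(A, y) = 0 (t(A, y) = -25*0 = 0)
d(m) = -1450 (d(m) = 0*m - 1450 = 0 - 1450 = -1450)
-3381824 + d(206) = -3381824 - 1450 = -3383274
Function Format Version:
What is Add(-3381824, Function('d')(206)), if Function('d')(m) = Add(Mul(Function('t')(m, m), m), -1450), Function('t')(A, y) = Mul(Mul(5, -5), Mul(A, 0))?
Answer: -3383274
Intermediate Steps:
Function('t')(A, y) = 0 (Function('t')(A, y) = Mul(-25, 0) = 0)
Function('d')(m) = -1450 (Function('d')(m) = Add(Mul(0, m), -1450) = Add(0, -1450) = -1450)
Add(-3381824, Function('d')(206)) = Add(-3381824, -1450) = -3383274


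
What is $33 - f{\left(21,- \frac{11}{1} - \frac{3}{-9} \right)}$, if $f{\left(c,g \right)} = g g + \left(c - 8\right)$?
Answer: $- \frac{844}{9} \approx -93.778$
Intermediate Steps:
$f{\left(c,g \right)} = -8 + c + g^{2}$ ($f{\left(c,g \right)} = g^{2} + \left(c - 8\right) = g^{2} + \left(-8 + c\right) = -8 + c + g^{2}$)
$33 - f{\left(21,- \frac{11}{1} - \frac{3}{-9} \right)} = 33 - \left(-8 + 21 + \left(- \frac{11}{1} - \frac{3}{-9}\right)^{2}\right) = 33 - \left(-8 + 21 + \left(\left(-11\right) 1 - - \frac{1}{3}\right)^{2}\right) = 33 - \left(-8 + 21 + \left(-11 + \frac{1}{3}\right)^{2}\right) = 33 - \left(-8 + 21 + \left(- \frac{32}{3}\right)^{2}\right) = 33 - \left(-8 + 21 + \frac{1024}{9}\right) = 33 - \frac{1141}{9} = - \frac{844}{9}$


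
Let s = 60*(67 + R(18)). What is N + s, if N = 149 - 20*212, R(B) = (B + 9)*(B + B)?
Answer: 58249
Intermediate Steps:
R(B) = 2*B*(9 + B) (R(B) = (9 + B)*(2*B) = 2*B*(9 + B))
s = 62340 (s = 60*(67 + 2*18*(9 + 18)) = 60*(67 + 2*18*27) = 60*(67 + 972) = 60*1039 = 62340)
N = -4091 (N = 149 - 4240 = -4091)
N + s = -4091 + 62340 = 58249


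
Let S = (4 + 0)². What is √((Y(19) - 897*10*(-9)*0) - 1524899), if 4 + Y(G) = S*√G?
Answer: √(-1524903 + 16*√19) ≈ 1234.8*I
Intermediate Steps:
S = 16 (S = 4² = 16)
Y(G) = -4 + 16*√G
√((Y(19) - 897*10*(-9)*0) - 1524899) = √(((-4 + 16*√19) - 897*10*(-9)*0) - 1524899) = √(((-4 + 16*√19) - (-80730)*0) - 1524899) = √(((-4 + 16*√19) - 897*0) - 1524899) = √(((-4 + 16*√19) + 0) - 1524899) = √((-4 + 16*√19) - 1524899) = √(-1524903 + 16*√19)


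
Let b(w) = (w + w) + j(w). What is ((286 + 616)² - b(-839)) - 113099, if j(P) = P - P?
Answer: 702183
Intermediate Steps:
j(P) = 0
b(w) = 2*w (b(w) = (w + w) + 0 = 2*w + 0 = 2*w)
((286 + 616)² - b(-839)) - 113099 = ((286 + 616)² - 2*(-839)) - 113099 = (902² - 1*(-1678)) - 113099 = (813604 + 1678) - 113099 = 815282 - 113099 = 702183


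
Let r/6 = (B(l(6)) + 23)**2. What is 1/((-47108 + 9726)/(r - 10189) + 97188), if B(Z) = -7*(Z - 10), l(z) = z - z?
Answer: 41705/4053188158 ≈ 1.0289e-5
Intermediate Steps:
l(z) = 0
B(Z) = 70 - 7*Z (B(Z) = -7*(-10 + Z) = 70 - 7*Z)
r = 51894 (r = 6*((70 - 7*0) + 23)**2 = 6*((70 + 0) + 23)**2 = 6*(70 + 23)**2 = 6*93**2 = 6*8649 = 51894)
1/((-47108 + 9726)/(r - 10189) + 97188) = 1/((-47108 + 9726)/(51894 - 10189) + 97188) = 1/(-37382/41705 + 97188) = 1/(4053188158/41705) = 41705/4053188158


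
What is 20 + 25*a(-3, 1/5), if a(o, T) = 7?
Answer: 195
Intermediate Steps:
20 + 25*a(-3, 1/5) = 20 + 25*7 = 20 + 175 = 195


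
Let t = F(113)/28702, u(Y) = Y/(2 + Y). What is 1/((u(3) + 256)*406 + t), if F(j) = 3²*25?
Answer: 143510/14950815521 ≈ 9.5988e-6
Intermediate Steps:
F(j) = 225 (F(j) = 9*25 = 225)
u(Y) = Y/(2 + Y)
t = 225/28702 ≈ 0.0078392
1/((u(3) + 256)*406 + t) = 1/((3/(2 + 3) + 256)*406 + 225/28702) = 1/((3/5 + 256)*406 + 225/28702) = 1/((3*(⅕) + 256)*406 + 225/28702) = 1/((⅗ + 256)*406 + 225/28702) = 1/((1283/5)*406 + 225/28702) = 1/(520898/5 + 225/28702) = 1/(14950815521/143510) = 143510/14950815521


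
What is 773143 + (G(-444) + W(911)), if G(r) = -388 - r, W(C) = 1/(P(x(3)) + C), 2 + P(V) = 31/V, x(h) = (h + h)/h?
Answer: 1429644953/1849 ≈ 7.7320e+5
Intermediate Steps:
x(h) = 2 (x(h) = (2*h)/h = 2)
P(V) = -2 + 31/V
W(C) = 1/(27/2 + C) (W(C) = 1/((-2 + 31/2) + C) = 1/(27/2 + C))
773143 + (G(-444) + W(911)) = 773143 + ((-388 - 1*(-444)) + 2/(27 + 2*911)) = 773143 + ((-388 + 444) + 2/(27 + 1822)) = 773143 + (56 + 2/1849) = 773143 + 103546/1849 = 1429644953/1849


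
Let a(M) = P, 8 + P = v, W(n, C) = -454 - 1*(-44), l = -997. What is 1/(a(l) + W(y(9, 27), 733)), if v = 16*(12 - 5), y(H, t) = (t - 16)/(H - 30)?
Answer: -1/306 ≈ -0.0032680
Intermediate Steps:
y(H, t) = (-16 + t)/(-30 + H)
v = 112 (v = 16*7 = 112)
W(n, C) = -410 (W(n, C) = -454 + 44 = -410)
P = 104 (P = -8 + 112 = 104)
a(M) = 104
1/(a(l) + W(y(9, 27), 733)) = 1/(104 - 410) = 1/(-306) = -1/306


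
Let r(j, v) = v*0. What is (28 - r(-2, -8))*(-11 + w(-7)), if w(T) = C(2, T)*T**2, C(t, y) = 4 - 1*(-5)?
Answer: 12040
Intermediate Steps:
r(j, v) = 0
C(t, y) = 9 (C(t, y) = 4 + 5 = 9)
w(T) = 9*T**2
(28 - r(-2, -8))*(-11 + w(-7)) = (28 - 1*0)*(-11 + 9*(-7)**2) = (28 + 0)*(-11 + 9*49) = 28*(-11 + 441) = 28*430 = 12040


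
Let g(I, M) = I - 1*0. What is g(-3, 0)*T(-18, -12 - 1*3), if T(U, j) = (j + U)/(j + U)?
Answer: -3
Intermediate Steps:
T(U, j) = 1 (T(U, j) = (U + j)/(U + j) = 1)
g(I, M) = I (g(I, M) = I + 0 = I)
g(-3, 0)*T(-18, -12 - 1*3) = -3*1 = -3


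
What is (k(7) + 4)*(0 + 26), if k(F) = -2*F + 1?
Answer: -234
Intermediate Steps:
k(F) = 1 - 2*F
(k(7) + 4)*(0 + 26) = ((1 - 2*7) + 4)*(0 + 26) = ((1 - 14) + 4)*26 = (-13 + 4)*26 = -9*26 = -234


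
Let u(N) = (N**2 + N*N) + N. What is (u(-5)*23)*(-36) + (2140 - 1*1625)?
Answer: -36745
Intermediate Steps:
u(N) = N + 2*N**2 (u(N) = (N**2 + N**2) + N = 2*N**2 + N = N + 2*N**2)
(u(-5)*23)*(-36) + (2140 - 1*1625) = (-5*(1 + 2*(-5))*23)*(-36) + (2140 - 1*1625) = (-5*(1 - 10)*23)*(-36) + (2140 - 1625) = (-5*(-9)*23)*(-36) + 515 = (45*23)*(-36) + 515 = 1035*(-36) + 515 = -37260 + 515 = -36745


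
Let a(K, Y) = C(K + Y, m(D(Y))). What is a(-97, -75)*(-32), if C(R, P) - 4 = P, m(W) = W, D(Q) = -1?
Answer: -96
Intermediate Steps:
C(R, P) = 4 + P
a(K, Y) = 3 (a(K, Y) = 4 - 1 = 3)
a(-97, -75)*(-32) = 3*(-32) = -96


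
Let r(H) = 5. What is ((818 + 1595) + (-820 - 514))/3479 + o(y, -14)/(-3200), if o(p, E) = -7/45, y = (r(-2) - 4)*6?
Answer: 155400353/500976000 ≈ 0.31019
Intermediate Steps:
y = 6 (y = (5 - 4)*6 = 1*6 = 6)
o(p, E) = -7/45 (o(p, E) = -7*1/45 = -7/45)
((818 + 1595) + (-820 - 514))/3479 + o(y, -14)/(-3200) = ((818 + 1595) + (-820 - 514))/3479 - 7/45/(-3200) = (2413 - 1334)*(1/3479) - 7/45*(-1/3200) = 1079*(1/3479) + 7/144000 = 1079/3479 + 7/144000 = 155400353/500976000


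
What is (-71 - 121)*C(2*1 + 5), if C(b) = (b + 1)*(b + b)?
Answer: -21504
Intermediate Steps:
C(b) = 2*b*(1 + b) (C(b) = (1 + b)*(2*b) = 2*b*(1 + b))
(-71 - 121)*C(2*1 + 5) = (-71 - 121)*(2*(2*1 + 5)*(1 + (2*1 + 5))) = -384*(2 + 5)*(1 + (2 + 5)) = -384*7*(1 + 7) = -384*7*8 = -192*112 = -21504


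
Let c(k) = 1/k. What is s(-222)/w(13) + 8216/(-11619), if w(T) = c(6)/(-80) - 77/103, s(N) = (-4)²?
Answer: -9495603368/430634997 ≈ -22.050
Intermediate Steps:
s(N) = 16
c(k) = 1/k
w(T) = -37063/49440 (w(T) = 1/(6*(-80)) - 77/103 = (⅙)*(-1/80) - 77*1/103 = -1/480 - 77/103 = -37063/49440)
s(-222)/w(13) + 8216/(-11619) = 16/(-37063/49440) + 8216/(-11619) = 16*(-49440/37063) + 8216*(-1/11619) = -791040/37063 - 8216/11619 = -9495603368/430634997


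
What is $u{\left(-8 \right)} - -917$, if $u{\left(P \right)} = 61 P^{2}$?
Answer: $4821$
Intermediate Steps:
$u{\left(-8 \right)} - -917 = 61 \left(-8\right)^{2} - -917 = 61 \cdot 64 + 917 = 3904 + 917 = 4821$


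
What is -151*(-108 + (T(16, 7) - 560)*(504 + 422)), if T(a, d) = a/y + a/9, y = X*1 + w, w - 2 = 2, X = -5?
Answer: 722767540/9 ≈ 8.0307e+7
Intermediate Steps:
w = 4 (w = 2 + 2 = 4)
y = -1 (y = -5*1 + 4 = -5 + 4 = -1)
T(a, d) = -8*a/9 (T(a, d) = a/(-1) + a/9 = a*(-1) + a*(⅑) = -a + a/9 = -8*a/9)
-151*(-108 + (T(16, 7) - 560)*(504 + 422)) = -151*(-108 + (-8/9*16 - 560)*(504 + 422)) = -151*(-108 + (-128/9 - 560)*926) = -151*(-108 - 5168/9*926) = -151*(-108 - 4785568/9) = -151*(-4786540/9) = 722767540/9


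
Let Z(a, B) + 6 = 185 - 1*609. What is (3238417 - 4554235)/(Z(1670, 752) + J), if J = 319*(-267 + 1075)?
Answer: -219303/42887 ≈ -5.1135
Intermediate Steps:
Z(a, B) = -430 (Z(a, B) = -6 + (185 - 1*609) = -6 + (185 - 609) = -6 - 424 = -430)
J = 257752 (J = 319*808 = 257752)
(3238417 - 4554235)/(Z(1670, 752) + J) = (3238417 - 4554235)/(-430 + 257752) = -1315818/257322 = -1315818*1/257322 = -219303/42887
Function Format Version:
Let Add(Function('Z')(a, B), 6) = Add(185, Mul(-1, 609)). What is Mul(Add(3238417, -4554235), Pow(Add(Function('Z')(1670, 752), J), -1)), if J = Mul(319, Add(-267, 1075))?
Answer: Rational(-219303, 42887) ≈ -5.1135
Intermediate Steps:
Function('Z')(a, B) = -430 (Function('Z')(a, B) = Add(-6, Add(185, Mul(-1, 609))) = Add(-6, Add(185, -609)) = Add(-6, -424) = -430)
J = 257752 (J = Mul(319, 808) = 257752)
Mul(Add(3238417, -4554235), Pow(Add(Function('Z')(1670, 752), J), -1)) = Mul(Add(3238417, -4554235), Pow(Add(-430, 257752), -1)) = Mul(-1315818, Pow(257322, -1)) = Mul(-1315818, Rational(1, 257322)) = Rational(-219303, 42887)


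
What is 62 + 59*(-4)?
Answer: -174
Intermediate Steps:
62 + 59*(-4) = 62 - 236 = -174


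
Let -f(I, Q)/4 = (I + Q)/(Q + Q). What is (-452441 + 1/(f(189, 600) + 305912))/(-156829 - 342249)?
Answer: 13840594127117/15267263656086 ≈ 0.90655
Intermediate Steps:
f(I, Q) = -2*(I + Q)/Q (f(I, Q) = -4*(I + Q)/(Q + Q) = -4*(I + Q)/(2*Q) = -4*(I + Q)*1/(2*Q) = -2*(I + Q)/Q)
(-452441 + 1/(f(189, 600) + 305912))/(-156829 - 342249) = (-452441 + 1/((-2 - 2*189/600) + 305912))/(-156829 - 342249) = (-452441 + 1/((-2 - 2*189*1/600) + 305912))/(-499078) = (-452441 + 1/((-2 - 63/100) + 305912))*(-1/499078) = (-452441 + 1/(-263/100 + 305912))*(-1/499078) = (-452441 + 1/(30590937/100))*(-1/499078) = (-452441 + 100/30590937)*(-1/499078) = -13840594127117/30590937*(-1/499078) = 13840594127117/15267263656086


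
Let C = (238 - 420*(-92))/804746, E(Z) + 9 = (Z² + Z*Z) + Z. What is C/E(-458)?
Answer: 19439/168618831753 ≈ 1.1528e-7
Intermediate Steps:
E(Z) = -9 + Z + 2*Z² (E(Z) = -9 + ((Z² + Z*Z) + Z) = -9 + ((Z² + Z²) + Z) = -9 + (2*Z² + Z) = -9 + (Z + 2*Z²) = -9 + Z + 2*Z²)
C = 19439/402373 (C = (238 + 38640)*(1/804746) = 38878*(1/804746) = 19439/402373 ≈ 0.048311)
C/E(-458) = 19439/(402373*(-9 - 458 + 2*(-458)²)) = 19439/(402373*(-9 - 458 + 2*209764)) = 19439/(402373*(-9 - 458 + 419528)) = (19439/402373)/419061 = (19439/402373)*(1/419061) = 19439/168618831753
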